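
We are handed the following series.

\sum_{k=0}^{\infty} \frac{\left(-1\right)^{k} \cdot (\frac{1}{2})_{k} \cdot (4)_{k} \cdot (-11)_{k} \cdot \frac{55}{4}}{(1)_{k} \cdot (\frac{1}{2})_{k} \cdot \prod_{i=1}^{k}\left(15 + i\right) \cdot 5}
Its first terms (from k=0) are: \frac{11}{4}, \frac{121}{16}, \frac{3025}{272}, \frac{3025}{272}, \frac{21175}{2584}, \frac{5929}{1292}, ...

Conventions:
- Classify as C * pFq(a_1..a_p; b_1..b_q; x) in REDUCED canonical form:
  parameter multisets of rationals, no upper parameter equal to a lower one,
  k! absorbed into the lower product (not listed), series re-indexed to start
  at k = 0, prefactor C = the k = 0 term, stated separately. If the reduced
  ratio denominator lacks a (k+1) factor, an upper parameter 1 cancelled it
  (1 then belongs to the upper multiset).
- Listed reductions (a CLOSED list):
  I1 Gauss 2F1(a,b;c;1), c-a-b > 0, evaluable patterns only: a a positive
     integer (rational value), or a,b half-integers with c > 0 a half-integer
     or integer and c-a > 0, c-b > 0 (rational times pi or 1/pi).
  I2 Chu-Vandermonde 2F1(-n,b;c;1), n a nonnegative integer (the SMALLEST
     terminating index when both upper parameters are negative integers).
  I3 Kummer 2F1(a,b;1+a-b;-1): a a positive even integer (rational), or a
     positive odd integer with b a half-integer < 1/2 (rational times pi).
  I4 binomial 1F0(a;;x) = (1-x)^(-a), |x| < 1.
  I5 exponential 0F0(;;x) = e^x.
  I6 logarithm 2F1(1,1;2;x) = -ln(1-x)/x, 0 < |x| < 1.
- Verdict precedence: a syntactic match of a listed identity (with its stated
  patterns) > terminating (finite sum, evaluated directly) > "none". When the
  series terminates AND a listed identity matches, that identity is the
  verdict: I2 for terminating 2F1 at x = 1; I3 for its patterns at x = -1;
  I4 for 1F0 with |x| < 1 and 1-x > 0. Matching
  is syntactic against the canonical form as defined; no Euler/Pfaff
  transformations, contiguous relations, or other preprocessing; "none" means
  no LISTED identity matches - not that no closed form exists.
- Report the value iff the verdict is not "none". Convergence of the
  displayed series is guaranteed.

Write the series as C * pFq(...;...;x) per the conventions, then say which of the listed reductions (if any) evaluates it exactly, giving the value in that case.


x = -1 here; the reduced form reads 2F1, upper {-11, 4}, lower {16}, C = \frac{11}{4}. Verdict: the Kummer evaluation I3 applies (x = -1; c = 16 equals 1+a-b for upper {-11, 4}: listed pattern). Its exact value is \frac{385}{8}.

First insight: from the first term \frac{11}{4}: the constant factors (prefactor 11/4) combine into one prefactor.
Adjacent-term ratio: r(k) = -1 * (k-11) (k+4) / [(k+16) (k+1)] ; factor over Q: parameters, x = -1, and C = \frac{11}{4}.


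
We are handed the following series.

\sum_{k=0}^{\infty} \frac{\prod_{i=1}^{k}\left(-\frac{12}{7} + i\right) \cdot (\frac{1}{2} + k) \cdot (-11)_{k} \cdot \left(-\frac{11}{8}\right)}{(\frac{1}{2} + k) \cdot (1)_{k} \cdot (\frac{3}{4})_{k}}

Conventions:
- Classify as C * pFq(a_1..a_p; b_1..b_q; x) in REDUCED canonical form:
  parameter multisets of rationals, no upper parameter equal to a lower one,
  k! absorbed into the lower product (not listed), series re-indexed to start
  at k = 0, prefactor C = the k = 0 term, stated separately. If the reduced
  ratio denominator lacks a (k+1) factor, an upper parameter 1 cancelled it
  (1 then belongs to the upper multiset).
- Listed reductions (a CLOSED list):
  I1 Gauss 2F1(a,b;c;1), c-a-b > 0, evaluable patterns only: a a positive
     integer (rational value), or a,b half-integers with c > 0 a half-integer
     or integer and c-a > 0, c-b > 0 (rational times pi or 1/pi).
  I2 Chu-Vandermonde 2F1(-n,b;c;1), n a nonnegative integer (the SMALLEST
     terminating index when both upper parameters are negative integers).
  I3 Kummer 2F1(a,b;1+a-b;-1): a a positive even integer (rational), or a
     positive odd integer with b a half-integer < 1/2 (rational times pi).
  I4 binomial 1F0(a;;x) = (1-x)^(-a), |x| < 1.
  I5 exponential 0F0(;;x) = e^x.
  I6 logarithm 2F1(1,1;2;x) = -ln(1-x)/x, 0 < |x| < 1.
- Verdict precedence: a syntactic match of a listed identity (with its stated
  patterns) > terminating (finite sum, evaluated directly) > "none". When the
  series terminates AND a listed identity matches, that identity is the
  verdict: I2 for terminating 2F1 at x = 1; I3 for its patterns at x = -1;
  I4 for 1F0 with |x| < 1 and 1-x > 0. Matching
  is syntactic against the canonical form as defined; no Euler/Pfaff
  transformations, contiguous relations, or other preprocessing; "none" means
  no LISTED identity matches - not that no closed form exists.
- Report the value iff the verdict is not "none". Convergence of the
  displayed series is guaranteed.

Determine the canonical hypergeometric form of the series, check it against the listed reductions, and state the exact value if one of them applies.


Canonical form: C = -\frac{11}{8} times 2F1 with upper {-11, -\frac{5}{7}}, lower {\frac{3}{4}}, x = 1. Verdict: Chu-Vandermonde (I2) matches (terminating 2F1 at x = 1 with n = 11, b = -5/7, c = \frac{3}{4}). Sum: -\frac{441743471682940075}{40295751872229672}.

First insight: t_0 = -\frac{11}{8} here, and (1)_k (C = -11/8) is k! itself.
Step ratio: r(k) = 1 * (k-11) (k-\frac{5}{7}) / [(k+\frac{3}{4}) (k+1)] - rational; roots negated = parameters, x = 1, C = -\frac{11}{8}.


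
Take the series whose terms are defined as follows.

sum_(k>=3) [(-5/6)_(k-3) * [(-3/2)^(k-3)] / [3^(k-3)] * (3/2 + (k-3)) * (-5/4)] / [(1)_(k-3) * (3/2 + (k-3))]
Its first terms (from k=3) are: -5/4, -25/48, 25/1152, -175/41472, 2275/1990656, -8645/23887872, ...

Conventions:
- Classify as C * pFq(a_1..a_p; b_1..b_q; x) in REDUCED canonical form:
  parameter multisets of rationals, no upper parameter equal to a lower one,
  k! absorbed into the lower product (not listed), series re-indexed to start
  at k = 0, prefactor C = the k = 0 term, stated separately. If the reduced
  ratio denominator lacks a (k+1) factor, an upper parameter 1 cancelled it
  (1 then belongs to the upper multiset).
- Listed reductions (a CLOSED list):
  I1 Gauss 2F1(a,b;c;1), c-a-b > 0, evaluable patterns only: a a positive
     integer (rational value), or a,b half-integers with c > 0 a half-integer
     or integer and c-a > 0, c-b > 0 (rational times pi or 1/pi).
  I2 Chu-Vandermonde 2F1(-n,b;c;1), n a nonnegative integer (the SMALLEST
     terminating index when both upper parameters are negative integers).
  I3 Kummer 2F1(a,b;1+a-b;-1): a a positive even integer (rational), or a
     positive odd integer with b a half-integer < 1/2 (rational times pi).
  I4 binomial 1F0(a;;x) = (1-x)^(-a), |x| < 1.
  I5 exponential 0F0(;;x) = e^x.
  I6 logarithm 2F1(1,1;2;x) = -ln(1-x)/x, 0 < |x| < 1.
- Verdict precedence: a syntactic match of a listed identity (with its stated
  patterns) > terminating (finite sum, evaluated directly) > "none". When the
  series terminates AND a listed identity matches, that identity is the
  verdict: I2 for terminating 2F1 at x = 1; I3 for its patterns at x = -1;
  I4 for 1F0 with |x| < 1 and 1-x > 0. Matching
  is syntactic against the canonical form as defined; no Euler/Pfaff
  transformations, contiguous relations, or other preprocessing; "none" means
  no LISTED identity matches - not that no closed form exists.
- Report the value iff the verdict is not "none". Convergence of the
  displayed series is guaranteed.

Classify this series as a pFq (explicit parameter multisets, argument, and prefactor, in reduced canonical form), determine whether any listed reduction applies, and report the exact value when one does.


At argument -1/2: a 1F0 with upper {-5/6}, lower {-}, scaled by C = -5/4. Verdict at x = -1/2: the binomial series (I4) matches (the 1F0 binomial series: exponent 5/6, x = -1/2). Its exact value is (-5/4) * (3/2)^(5/6).

First insight: t_0 being -5/4, the factor k + 3/2 cancels (top and bottom), leaving C = -5/4.
Adjacent-term ratio: r(k) = (-1/2) * (k-5/6) / [(k+1)] - rational in k, leading ratio (-1/2); with t_0 = -5/4, classification follows.


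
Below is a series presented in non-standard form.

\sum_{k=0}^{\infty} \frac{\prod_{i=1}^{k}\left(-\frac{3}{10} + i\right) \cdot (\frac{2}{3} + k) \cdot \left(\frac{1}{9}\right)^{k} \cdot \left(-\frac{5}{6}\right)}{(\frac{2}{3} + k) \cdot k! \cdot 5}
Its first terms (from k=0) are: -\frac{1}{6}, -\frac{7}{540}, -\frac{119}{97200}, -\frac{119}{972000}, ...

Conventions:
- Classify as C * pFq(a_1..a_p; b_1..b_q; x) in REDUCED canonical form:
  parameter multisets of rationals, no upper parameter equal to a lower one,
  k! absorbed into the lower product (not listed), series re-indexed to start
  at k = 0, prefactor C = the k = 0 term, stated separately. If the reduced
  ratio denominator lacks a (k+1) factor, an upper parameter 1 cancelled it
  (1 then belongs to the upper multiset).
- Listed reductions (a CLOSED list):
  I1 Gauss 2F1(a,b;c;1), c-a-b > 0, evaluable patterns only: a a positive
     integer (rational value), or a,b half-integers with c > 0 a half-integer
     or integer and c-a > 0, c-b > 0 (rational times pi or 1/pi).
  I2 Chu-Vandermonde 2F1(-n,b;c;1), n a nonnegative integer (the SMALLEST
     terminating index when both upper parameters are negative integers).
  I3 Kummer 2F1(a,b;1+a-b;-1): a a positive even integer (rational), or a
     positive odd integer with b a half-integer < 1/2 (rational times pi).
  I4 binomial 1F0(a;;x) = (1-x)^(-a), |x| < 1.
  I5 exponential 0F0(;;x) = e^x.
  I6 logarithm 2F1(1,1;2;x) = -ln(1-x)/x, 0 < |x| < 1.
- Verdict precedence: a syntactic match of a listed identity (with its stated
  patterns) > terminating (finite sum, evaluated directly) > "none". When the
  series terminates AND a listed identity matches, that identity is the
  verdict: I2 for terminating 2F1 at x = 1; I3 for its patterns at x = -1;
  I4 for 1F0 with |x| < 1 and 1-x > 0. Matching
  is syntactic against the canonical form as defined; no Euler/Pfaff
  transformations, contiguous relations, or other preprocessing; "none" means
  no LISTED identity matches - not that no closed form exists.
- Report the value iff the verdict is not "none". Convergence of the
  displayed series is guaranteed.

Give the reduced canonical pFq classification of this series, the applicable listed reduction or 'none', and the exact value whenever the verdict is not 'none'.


At argument \frac{1}{9}: a 1F0 with upper {\frac{7}{10}}, lower {-}, scaled by C = -\frac{1}{6}. Verdict: this is the I4 binomial reduction (the 1F0 binomial series: exponent -7/10, x = \frac{1}{9}). Hence: \left(-\frac{1}{6}\right) \cdot \left(\frac{8}{9}\right)^{-\frac{7}{10}}.

Structural cue: with t_0 = -\frac{1}{6}, the running product (prefactor -1/6) telescopes to a rising factorial.
Ratio: r(k) = \frac{1}{9} * (k+\frac{7}{10}) / [(k+1)] - rational; roots negated = parameters, x = \frac{1}{9}, C = -\frac{1}{6}.


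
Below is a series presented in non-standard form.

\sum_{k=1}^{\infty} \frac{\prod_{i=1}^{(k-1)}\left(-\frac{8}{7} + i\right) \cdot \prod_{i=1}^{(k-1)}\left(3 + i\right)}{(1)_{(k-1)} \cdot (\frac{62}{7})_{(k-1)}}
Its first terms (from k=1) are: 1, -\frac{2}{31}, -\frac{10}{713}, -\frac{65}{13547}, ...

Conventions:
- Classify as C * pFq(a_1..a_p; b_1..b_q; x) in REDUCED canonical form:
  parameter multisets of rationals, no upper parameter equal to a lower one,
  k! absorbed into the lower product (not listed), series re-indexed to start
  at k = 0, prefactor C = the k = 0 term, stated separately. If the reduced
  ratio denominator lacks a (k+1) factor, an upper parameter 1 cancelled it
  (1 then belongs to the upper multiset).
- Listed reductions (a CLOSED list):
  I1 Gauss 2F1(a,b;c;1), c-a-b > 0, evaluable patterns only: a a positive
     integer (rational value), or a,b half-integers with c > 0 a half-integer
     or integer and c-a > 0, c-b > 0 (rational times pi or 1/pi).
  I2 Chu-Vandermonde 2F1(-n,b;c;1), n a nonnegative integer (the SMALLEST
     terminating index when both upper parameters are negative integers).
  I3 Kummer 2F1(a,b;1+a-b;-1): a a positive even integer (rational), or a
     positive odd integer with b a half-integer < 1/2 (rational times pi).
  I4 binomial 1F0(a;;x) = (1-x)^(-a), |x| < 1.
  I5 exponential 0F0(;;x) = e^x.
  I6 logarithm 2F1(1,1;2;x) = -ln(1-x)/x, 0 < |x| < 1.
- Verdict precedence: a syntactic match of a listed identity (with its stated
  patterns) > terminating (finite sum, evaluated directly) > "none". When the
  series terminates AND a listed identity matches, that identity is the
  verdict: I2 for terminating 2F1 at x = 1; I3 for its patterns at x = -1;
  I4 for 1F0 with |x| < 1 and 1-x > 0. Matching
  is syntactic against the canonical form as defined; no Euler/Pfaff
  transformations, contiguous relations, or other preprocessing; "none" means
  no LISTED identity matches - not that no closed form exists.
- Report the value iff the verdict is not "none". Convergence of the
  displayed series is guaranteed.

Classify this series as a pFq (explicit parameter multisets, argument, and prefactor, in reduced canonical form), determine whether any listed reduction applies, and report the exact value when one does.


With C = 1: the canonical form is 2F1(-\frac{1}{7}, 4; \frac{62}{7}; 1). Verdict: Gauss (I1, integer-parameter pattern) matches (x = 1: the Gamma ratio telescopes since c-a-b = 5 > 0 and a = 4 in Z>0). Its exact value is \frac{15334}{16807}.

Key step: t_0 = 1 here, and the running product (prefactor 1) telescopes to a rising factorial.
Adjacent-term ratio: r(k) = 1 * (k-\frac{1}{7}) (k+4) / [(k+\frac{62}{7}) (k+1)] - rational in k. x = 1; t_0 = 1; negate the roots.


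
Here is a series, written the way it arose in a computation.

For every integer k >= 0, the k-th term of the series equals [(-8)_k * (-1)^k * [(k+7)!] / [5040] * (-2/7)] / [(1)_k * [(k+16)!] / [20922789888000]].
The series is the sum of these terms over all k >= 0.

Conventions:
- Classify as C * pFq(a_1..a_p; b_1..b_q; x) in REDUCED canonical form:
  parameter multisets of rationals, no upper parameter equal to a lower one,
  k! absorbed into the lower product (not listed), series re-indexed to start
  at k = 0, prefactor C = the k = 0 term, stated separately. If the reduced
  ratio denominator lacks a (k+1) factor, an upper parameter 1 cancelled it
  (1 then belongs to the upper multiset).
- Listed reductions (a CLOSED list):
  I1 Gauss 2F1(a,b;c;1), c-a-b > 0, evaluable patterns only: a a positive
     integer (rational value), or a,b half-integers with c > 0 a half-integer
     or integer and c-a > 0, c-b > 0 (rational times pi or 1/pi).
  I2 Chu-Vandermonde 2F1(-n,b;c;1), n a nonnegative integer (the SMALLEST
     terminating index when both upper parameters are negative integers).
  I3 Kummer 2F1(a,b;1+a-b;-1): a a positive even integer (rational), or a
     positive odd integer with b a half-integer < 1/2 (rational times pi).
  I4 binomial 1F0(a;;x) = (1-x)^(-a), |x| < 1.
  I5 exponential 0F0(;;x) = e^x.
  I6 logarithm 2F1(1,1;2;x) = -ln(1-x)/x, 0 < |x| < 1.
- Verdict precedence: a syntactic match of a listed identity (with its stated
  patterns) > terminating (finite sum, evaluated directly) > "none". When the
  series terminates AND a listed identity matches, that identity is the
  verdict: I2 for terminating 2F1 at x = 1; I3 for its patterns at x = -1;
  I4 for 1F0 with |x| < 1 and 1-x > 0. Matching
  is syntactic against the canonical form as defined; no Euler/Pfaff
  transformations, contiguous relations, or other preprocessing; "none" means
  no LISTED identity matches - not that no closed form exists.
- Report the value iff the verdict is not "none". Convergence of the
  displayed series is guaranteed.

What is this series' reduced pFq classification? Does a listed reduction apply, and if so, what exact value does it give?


The series (x = -1) is 2F1: upper {-8, 8}, lower {17}, prefactor -2/7. Verdict: Kummer (I3) matches (x = -1; c = 17 equals 1+a-b for upper {-8, 8}: listed pattern). Sum: -52/7.

First insight: from the first term -2/7: the denominator's factorial ratio (C = -2/7, x = -1) is a lower Pochhammer.
Term ratio: r(k) = (-1) * (k-8) (k+8) / [(k+17) (k+1)] ; factor over Q: parameters, x = (-1), and C = -2/7.


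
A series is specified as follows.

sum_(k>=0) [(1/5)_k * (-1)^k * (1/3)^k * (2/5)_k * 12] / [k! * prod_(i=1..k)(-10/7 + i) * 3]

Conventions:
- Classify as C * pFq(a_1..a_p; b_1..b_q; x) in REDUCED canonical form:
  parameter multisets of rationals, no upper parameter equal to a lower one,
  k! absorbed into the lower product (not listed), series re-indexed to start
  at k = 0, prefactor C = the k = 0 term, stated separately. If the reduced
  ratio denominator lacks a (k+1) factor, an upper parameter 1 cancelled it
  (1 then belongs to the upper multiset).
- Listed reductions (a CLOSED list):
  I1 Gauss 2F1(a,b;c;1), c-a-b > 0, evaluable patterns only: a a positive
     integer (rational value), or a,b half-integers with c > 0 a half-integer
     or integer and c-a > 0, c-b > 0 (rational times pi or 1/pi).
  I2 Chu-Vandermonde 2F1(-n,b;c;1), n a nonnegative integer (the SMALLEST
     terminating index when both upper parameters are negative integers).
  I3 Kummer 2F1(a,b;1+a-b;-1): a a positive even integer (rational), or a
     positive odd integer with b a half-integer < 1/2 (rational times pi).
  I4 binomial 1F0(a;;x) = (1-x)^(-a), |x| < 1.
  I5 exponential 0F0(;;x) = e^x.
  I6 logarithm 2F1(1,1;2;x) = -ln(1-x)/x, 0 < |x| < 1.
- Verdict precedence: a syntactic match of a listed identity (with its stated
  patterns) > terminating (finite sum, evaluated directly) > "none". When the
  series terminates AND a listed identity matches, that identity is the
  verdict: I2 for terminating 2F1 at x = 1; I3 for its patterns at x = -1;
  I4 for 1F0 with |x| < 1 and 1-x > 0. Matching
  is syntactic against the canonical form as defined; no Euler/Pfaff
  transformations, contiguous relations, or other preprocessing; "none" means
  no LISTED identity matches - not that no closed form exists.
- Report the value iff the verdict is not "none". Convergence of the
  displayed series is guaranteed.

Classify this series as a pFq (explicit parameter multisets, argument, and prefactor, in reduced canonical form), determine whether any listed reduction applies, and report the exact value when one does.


With C = 4: the canonical form is 2F1(1/5, 2/5; -3/7; -1/3). Verdict: none. No listed pattern accepts 2F1(1/5, 2/5; -3/7; -1/3).

The tell: t_0 = 4 here, and the constant factors (C = 4, x = -1/3) combine into one prefactor.
Consecutive-term ratio: r(k) = (-1/3) * (k+1/5) (k+2/5) / [(k-3/7) (k+1)] - poly over poly, x = (-1/3) from leading terms; C = 4 at k = 0.


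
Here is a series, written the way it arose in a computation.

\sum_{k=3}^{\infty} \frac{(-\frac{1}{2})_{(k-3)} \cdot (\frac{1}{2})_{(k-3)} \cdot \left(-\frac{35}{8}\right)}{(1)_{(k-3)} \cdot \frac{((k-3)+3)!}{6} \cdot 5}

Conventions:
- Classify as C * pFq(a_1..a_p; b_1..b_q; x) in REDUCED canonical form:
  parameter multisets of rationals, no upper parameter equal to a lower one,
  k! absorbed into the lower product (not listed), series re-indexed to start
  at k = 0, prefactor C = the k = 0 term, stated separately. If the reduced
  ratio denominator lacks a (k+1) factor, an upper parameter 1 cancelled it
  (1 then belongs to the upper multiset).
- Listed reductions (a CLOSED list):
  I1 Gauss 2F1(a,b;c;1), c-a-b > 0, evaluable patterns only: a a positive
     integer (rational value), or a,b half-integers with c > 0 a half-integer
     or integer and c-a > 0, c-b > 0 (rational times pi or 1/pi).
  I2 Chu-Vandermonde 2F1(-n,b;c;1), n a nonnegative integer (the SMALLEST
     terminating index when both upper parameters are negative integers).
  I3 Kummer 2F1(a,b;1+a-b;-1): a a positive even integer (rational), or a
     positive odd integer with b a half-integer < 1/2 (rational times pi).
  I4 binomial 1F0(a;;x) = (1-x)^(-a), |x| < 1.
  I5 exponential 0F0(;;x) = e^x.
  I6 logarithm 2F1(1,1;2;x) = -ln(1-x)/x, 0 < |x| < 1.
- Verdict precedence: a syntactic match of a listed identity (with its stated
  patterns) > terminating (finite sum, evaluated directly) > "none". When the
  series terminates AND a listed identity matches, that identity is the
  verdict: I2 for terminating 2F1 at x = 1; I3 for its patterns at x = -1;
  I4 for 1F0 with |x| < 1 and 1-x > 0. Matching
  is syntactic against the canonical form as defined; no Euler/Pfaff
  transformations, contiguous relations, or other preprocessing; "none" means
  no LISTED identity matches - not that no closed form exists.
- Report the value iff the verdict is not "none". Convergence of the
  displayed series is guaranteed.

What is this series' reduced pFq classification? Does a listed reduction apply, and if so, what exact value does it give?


At argument 1: a 2F1 with upper {-\frac{1}{2}, \frac{1}{2}}, lower {4}, scaled by C = -\frac{7}{8}. Verdict at x = 1: Gauss (I1, half-integer pattern) matches (x = 1; upper {-\frac{1}{2}, \frac{1}{2}} half-integers, c = 4 in the evaluable pattern). Exact value: \left(-\frac{64}{25}\right) / \pi.

Structural cue: t_0 being -\frac{7}{8}, the constant factors (prefactor -7/8) combine into one prefactor.
Ratio: r(k) = 1 * (k-\frac{1}{2}) (k+\frac{1}{2}) / [(k+4) (k+1)] - rational; roots negated = parameters, x = 1, C = -\frac{7}{8}.


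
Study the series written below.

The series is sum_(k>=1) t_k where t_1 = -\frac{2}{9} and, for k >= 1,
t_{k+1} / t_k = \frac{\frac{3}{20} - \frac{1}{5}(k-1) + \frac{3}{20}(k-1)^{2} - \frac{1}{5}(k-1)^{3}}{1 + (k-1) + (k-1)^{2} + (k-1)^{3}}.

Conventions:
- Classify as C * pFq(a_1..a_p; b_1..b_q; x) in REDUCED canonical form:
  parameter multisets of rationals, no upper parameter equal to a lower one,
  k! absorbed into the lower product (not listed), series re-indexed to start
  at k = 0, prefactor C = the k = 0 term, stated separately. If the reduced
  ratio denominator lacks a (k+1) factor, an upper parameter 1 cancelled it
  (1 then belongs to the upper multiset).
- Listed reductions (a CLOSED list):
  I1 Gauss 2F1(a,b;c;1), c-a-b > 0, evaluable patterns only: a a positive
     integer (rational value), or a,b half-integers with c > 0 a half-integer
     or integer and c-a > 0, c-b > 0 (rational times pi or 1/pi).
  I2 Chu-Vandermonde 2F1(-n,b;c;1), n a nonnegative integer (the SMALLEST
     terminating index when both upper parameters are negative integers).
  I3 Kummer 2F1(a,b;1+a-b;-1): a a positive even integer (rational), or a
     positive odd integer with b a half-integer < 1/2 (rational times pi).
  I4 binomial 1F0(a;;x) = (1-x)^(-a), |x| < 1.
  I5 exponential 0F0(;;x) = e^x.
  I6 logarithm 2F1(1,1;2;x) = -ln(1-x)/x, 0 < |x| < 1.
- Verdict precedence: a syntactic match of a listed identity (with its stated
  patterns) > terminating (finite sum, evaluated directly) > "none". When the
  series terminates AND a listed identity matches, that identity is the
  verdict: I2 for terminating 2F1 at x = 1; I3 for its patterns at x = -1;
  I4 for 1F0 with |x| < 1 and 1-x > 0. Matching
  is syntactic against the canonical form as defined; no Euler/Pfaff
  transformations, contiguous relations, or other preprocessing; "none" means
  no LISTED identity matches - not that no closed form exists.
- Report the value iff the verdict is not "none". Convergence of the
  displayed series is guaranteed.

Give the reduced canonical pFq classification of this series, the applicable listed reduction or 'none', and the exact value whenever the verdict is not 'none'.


x = -\frac{1}{5} here; the reduced form reads 1F0, upper {-\frac{3}{4}}, lower {-}, C = -\frac{2}{9}. Verdict (x = -\frac{1}{5}): the I4 binomial reduction applies (the 1F0 binomial series: exponent 3/4, x = -\frac{1}{5}). Sum: \left(-\frac{2}{9}\right) \cdot \left(\frac{6}{5}\right)^{\frac{3}{4}}.

Key step: from the first term -\frac{2}{9}: the expanded ratio factors over Q; C = -2/9, roots give parameters.
Step ratio: r(k) = -\frac{1}{5} * (k-\frac{3}{4}) / [(k+1)] - rational; roots negated = parameters, x = -\frac{1}{5}, C = -\frac{2}{9}.


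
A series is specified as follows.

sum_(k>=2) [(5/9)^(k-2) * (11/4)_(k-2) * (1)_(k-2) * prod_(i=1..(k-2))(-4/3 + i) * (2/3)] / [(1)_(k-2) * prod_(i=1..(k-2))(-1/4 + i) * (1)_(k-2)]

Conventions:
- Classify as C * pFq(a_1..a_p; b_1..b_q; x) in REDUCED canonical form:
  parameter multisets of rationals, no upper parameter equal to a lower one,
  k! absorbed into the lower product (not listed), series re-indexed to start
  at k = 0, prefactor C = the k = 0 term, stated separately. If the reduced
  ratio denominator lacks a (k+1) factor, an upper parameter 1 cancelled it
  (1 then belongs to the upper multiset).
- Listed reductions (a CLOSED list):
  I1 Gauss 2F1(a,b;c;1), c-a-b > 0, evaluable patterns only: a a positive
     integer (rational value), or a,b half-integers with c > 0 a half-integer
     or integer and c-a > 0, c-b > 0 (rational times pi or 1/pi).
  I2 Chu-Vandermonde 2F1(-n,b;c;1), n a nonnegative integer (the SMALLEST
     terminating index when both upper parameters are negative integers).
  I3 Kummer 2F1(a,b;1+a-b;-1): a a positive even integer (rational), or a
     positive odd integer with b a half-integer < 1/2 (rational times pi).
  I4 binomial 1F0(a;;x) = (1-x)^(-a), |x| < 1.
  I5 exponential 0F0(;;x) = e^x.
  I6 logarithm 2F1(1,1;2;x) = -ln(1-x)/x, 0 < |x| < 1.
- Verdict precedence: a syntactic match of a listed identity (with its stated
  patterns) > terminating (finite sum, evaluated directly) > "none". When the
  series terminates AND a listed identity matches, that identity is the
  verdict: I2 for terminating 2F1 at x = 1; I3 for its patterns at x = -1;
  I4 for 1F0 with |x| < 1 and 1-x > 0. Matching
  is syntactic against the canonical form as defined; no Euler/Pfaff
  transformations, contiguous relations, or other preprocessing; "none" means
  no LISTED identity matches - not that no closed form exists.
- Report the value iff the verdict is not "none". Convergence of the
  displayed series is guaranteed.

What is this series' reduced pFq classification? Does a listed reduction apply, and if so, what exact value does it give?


Structural cue: x = (5/9) and the running product (C = 2/3) telescopes to a rising factorial.
Step ratio: r(k) = (5/9) * (k-1/3) (k+11/4) / [(k+3/4) (k+1)] - poly over poly, x = (5/9) from leading terms; C = 2/3 at k = 0.

The series (x = 5/9) is 2F1: upper {-1/3, 11/4}, lower {3/4}, prefactor 2/3. Verdict: none. Every listed pattern misses the 2F1 form at 5/9, upper {-1/3, 11/4}.


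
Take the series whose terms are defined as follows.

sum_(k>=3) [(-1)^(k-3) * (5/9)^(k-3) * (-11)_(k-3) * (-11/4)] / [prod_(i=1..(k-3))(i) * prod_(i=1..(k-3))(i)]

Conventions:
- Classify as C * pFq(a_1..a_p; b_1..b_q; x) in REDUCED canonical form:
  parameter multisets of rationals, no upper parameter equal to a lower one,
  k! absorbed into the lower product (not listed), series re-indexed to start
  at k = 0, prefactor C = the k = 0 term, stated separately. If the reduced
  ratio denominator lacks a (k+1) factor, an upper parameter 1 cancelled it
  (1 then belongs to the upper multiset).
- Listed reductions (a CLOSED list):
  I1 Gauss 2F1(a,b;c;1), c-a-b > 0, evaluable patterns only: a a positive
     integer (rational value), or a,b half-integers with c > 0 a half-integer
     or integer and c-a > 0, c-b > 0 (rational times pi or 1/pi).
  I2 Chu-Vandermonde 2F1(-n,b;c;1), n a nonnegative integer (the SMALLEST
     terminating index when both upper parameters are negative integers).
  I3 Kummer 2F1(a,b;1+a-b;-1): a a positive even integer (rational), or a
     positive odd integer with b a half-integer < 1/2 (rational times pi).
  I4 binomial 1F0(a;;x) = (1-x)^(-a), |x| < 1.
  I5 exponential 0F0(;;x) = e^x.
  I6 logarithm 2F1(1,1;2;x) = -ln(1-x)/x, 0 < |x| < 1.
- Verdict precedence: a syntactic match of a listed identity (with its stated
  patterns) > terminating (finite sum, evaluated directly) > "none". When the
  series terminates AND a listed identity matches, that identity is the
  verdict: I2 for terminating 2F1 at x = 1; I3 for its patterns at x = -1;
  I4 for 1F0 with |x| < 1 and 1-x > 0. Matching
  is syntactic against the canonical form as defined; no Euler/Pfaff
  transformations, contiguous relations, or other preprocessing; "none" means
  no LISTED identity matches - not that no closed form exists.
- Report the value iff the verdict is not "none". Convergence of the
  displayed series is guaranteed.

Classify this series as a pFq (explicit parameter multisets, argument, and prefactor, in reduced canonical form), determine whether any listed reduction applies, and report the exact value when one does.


This is -11/4 * 1F1(-11; 1; -5/9) in reduced canonical form. Verdict: terminating - upper parameter -11 makes this a finite sum (last index 11), evaluated exactly. Its exact value is -547341723973221979/9110047128731136.

Key observation: t_0 = -11/4 here, and the (-1)^k factor (C = -11/4, x = -5/9) folds into the argument's sign.
Ratio: r(k) = (-5/9) * (k-11) / [(k+1) (k+1)] - rational in k. x = (-5/9); t_0 = -11/4; negate the roots.


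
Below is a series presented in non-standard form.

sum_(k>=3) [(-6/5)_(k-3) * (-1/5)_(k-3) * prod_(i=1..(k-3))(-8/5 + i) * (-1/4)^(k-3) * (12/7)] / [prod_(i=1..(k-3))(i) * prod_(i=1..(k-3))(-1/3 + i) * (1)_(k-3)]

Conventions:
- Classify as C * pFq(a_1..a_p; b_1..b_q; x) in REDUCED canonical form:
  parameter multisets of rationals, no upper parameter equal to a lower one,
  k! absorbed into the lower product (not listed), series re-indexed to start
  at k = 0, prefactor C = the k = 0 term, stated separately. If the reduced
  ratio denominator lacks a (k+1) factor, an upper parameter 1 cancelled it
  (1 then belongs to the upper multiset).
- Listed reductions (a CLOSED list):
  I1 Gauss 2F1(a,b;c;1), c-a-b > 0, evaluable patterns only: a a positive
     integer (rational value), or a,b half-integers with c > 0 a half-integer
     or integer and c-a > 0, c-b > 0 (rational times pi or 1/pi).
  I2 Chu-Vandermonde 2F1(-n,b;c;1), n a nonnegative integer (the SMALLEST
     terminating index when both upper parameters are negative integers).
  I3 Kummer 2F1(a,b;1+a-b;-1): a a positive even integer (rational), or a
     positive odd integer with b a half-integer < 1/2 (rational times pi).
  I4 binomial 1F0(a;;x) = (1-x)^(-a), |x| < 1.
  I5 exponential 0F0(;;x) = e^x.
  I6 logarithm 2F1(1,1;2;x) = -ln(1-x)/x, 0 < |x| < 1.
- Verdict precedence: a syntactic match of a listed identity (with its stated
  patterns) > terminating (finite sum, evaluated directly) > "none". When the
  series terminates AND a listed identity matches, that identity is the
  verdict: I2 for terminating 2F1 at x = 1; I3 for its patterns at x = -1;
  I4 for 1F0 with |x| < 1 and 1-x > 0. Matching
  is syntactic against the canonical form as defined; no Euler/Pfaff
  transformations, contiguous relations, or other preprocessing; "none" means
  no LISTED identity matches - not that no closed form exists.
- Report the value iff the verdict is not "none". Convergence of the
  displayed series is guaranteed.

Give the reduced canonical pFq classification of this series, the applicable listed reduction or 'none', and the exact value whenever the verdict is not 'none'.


Prefactor 12/7, argument -1/4: 3F2 with upper {-6/5, -3/5, -1/5} over lower {2/3, 1}. Verdict: no listed reduction: x = -1/4 and upper {-6/5, -3/5, -1/5} fail every I1-I6 pattern.

The tell: x = (-1/4) and the running product (C = 12/7) telescopes to a rising factorial.
Consecutive-term ratio: r(k) = (-1/4) * (k-6/5) (k-3/5) (k-1/5) / [(k+2/3) (k+1) (k+1)] - rational; roots negated = parameters, x = (-1/4), C = 12/7.


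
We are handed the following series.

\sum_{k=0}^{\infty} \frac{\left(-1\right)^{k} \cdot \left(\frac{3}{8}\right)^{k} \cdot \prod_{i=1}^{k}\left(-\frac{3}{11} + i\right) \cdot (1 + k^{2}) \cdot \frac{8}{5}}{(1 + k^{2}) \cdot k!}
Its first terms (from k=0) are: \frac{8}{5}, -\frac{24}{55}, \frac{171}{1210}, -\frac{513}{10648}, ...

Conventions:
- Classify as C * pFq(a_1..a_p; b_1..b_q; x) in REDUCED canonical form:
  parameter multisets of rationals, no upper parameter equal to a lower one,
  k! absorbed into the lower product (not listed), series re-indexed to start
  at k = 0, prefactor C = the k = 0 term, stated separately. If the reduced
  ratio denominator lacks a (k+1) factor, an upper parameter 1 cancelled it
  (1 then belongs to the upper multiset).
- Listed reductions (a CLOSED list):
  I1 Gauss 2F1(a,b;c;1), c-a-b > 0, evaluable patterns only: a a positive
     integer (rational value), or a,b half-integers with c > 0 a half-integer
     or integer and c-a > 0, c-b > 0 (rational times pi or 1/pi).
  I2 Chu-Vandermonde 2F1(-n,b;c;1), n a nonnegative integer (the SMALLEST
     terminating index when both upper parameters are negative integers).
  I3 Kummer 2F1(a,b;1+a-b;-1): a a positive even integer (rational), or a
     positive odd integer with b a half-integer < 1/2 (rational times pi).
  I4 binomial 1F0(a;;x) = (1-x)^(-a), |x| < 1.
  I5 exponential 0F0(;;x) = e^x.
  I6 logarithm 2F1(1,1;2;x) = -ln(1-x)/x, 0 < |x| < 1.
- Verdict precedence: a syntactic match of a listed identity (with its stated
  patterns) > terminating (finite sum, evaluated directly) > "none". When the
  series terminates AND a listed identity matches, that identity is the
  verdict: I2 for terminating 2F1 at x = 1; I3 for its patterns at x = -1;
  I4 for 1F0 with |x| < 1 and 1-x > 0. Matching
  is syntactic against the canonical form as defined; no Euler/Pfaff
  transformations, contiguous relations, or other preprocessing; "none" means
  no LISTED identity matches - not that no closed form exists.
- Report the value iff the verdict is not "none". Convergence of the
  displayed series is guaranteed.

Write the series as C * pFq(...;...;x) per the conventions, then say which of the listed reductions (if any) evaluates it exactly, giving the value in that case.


With C = \frac{8}{5}: the canonical form is 1F0(\frac{8}{11}; -; -\frac{3}{8}). Verdict: the I4 binomial reduction matches (the 1F0 binomial series: exponent -8/11, x = -\frac{3}{8}). Hence: \frac{8}{5} \cdot \left(\frac{11}{8}\right)^{-\frac{8}{11}}.

First insight: t_0 = \frac{8}{5} here, and the running product (C = 8/5, x = -3/8) telescopes to a rising factorial.
Consecutive-term ratio: r(k) = -\frac{3}{8} * (k+\frac{8}{11}) / [(k+1)] - poly over poly, x = -\frac{3}{8} from leading terms; C = \frac{8}{5} at k = 0.


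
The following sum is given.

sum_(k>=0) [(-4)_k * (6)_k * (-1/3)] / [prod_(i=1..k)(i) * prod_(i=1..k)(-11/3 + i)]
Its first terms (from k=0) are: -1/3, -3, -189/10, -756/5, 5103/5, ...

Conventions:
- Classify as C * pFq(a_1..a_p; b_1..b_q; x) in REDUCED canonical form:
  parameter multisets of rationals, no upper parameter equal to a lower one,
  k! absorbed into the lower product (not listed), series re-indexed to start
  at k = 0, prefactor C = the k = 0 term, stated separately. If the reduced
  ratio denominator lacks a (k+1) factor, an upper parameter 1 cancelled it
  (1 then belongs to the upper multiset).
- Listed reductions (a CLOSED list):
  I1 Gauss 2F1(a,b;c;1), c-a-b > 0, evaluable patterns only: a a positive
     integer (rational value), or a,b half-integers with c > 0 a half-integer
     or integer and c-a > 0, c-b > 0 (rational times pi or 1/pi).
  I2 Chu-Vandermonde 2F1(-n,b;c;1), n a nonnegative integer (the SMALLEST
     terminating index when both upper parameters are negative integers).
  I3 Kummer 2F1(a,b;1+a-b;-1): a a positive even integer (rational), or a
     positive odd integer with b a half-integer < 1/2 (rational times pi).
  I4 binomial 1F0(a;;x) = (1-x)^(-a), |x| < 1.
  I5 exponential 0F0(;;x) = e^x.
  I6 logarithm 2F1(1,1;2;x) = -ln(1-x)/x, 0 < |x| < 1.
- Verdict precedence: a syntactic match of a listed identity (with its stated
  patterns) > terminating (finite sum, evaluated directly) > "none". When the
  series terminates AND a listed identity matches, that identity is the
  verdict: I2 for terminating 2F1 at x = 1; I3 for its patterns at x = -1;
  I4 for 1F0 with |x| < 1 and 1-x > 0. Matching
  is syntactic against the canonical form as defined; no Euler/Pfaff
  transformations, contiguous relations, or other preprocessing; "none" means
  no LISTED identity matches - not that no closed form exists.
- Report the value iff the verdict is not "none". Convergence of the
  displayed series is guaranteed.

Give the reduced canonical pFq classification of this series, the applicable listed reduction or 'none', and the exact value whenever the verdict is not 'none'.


Key step: with t_0 = -1/3, the lower running product (C = -1/3) is a rising factorial.
Ratio: r(k) = 1 * (k-4) (k+6) / [(k-8/3) (k+1)] ; factor over Q: parameters, x = 1, and C = -1/3.

Canonical form: C = -1/3 times 2F1 with upper {-4, 6}, lower {-8/3}, x = 1. Verdict: the Chu-Vandermonde identity I2 matches (terminating 2F1 at x = 1 with n = 4, b = 6, c = -8/3). Value: 5083/6.


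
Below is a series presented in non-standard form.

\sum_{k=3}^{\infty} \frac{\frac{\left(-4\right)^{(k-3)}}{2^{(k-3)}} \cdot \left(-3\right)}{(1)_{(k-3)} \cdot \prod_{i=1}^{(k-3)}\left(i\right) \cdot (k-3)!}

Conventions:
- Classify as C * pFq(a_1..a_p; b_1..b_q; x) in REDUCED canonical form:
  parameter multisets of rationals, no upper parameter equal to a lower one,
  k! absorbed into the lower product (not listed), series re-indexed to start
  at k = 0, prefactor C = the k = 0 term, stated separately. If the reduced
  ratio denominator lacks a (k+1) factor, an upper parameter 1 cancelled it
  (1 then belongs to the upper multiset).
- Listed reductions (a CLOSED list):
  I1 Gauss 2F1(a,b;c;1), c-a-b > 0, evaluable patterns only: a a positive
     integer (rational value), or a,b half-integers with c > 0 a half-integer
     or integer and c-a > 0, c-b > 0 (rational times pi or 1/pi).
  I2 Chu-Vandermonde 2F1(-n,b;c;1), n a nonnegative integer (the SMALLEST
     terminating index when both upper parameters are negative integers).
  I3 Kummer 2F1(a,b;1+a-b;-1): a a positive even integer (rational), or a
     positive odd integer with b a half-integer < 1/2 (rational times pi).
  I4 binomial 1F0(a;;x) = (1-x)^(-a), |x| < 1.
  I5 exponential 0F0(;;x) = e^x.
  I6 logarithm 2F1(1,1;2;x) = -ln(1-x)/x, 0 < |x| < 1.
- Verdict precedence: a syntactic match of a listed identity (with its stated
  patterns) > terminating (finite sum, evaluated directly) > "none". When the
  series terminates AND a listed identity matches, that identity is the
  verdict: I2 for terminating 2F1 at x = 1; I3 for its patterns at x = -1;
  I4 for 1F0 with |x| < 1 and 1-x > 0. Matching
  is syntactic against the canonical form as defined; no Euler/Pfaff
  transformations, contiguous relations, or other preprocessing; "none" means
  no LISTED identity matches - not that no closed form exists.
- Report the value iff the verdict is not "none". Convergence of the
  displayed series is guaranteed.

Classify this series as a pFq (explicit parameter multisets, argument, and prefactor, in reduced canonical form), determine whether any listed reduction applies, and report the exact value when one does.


Reduced: x = -2, 0F2, upper = {-}, lower = {1, 1}, C = -3. Verdict: none here - no I1-I6 shape fits x = -2 with lower {1, 1}.

First insight: x = -2 and the denominator's factorial ratio (C = -3, x = -2) is a lower Pochhammer.
Term ratio: r(k) = -2 * 1 / [(k+1) (k+1) (k+1)] - rational in k, leading ratio -2; with t_0 = -3, classification follows.


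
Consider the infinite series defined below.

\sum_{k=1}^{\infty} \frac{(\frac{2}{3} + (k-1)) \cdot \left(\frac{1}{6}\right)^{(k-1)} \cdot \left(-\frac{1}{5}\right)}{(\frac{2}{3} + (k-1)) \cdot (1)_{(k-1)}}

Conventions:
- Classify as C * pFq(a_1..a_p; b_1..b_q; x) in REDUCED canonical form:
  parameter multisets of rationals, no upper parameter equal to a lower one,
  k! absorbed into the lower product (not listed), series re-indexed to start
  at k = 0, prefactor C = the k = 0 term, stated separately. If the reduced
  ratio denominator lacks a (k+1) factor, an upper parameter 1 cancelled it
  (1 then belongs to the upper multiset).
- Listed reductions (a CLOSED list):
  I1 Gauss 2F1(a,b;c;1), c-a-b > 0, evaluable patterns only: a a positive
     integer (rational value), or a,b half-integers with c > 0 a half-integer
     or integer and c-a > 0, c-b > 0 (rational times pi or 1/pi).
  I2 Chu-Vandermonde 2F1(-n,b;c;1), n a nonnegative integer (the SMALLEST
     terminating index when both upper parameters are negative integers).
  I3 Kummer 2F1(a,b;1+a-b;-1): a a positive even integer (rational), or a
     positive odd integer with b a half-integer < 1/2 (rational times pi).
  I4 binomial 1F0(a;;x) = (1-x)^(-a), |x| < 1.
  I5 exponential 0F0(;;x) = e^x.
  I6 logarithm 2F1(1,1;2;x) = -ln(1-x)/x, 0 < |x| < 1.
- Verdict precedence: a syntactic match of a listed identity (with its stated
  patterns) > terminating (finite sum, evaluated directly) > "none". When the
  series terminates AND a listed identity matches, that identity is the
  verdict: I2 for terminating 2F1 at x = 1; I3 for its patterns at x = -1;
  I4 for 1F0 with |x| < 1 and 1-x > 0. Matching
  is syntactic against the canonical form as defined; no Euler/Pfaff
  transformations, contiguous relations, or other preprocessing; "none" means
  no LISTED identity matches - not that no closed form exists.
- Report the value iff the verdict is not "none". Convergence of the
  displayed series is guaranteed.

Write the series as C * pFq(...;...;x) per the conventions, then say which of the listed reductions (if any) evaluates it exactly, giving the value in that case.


With C = -\frac{1}{5}: the canonical form is 0F0(-; -; \frac{1}{6}). Verdict: exponential (I5) applies (the 0F0 exponential series at x = \frac{1}{6}). Exact value: \left(-\frac{1}{5}\right) \cdot e^{\frac{1}{6}}.

Key step: x = \frac{1}{6} and striking the common factor k + 2/3 reduces the term (C = -1/5, x = 1/6).
Step ratio: r(k) = \frac{1}{6} * 1 / [(k+1)] - rational; roots negated = parameters, x = \frac{1}{6}, C = -\frac{1}{5}.
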